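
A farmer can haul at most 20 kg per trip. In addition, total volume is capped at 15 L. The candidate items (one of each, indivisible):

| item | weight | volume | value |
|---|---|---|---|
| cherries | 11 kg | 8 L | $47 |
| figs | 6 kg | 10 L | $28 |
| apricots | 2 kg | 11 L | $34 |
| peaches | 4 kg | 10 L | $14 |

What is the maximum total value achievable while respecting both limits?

$47

Feasible sets respecting both limits:
- cherries: weight 11, volume 8, value 47
- apricots: weight 2, volume 11, value 34
- figs: weight 6, volume 10, value 28
- peaches: weight 4, volume 10, value 14
Best: $47.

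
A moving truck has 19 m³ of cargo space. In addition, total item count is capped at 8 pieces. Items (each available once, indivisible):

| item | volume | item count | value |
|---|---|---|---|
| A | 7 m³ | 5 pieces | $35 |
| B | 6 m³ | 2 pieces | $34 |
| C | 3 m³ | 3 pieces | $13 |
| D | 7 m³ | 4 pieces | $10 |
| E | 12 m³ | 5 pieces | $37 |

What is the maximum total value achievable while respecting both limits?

$71

Feasible sets respecting both limits:
- B+E: volume 18, item count 7, value 71
- A+B: volume 13, item count 7, value 69
- C+E: volume 15, item count 8, value 50
- A+C: volume 10, item count 8, value 48
Best: $71.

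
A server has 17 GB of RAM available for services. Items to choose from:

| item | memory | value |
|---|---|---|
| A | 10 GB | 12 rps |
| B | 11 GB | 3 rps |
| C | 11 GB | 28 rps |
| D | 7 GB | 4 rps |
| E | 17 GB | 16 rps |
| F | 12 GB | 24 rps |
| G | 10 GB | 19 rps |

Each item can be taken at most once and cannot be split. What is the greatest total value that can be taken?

Check high-value combinations within 17 GB:
- C: memory 11, value 28
- F: memory 12, value 24
- D+G: memory 7+10=17, value 4+19=23
Best: 28 rps.

28 rps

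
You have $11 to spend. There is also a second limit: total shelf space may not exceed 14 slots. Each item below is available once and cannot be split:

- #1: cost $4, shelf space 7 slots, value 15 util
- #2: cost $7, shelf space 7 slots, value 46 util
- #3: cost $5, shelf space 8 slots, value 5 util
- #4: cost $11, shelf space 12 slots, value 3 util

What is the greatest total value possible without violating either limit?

61 util

Feasible sets respecting both limits:
- #1+#2: cost 11, shelf space 14, value 61
- #2: cost 7, shelf space 7, value 46
- #1: cost 4, shelf space 7, value 15
Best: 61 util.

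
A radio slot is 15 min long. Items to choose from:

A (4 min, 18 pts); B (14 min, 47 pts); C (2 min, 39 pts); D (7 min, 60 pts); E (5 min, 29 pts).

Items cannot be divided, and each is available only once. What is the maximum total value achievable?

Check high-value combinations within 15 min:
- C+D+E: duration 2+7+5=14, value 39+60+29=128
- A+C+D: duration 4+2+7=13, value 18+39+60=117
- C+D: duration 2+7=9, value 39+60=99
Best: 128 pts.

128 pts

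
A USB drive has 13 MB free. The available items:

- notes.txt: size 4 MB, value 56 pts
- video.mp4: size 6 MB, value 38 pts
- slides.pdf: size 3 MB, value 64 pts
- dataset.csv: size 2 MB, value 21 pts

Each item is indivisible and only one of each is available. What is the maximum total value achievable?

158 pts

Check high-value combinations within 13 MB:
- notes.txt+video.mp4+slides.pdf: size 4+6+3=13, value 56+38+64=158
- notes.txt+slides.pdf+dataset.csv: size 4+3+2=9, value 56+64+21=141
- video.mp4+slides.pdf+dataset.csv: size 6+3+2=11, value 38+64+21=123
- notes.txt+slides.pdf: size 4+3=7, value 56+64=120
Best: 158 pts.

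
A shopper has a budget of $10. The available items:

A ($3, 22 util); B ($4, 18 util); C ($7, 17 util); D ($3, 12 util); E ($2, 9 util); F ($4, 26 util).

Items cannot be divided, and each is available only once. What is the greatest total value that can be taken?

60 util

This is a 0/1 knapsack; check combinations near the capacity.
- A+D+F: cost 3+3+4=10, value 22+12+26=60
- A+E+F: cost 3+2+4=9, value 22+9+26=57
- B+E+F: cost 4+2+4=10, value 18+9+26=53
- A+B+D: cost 3+4+3=10, value 22+18+12=52
- A+B+E: cost 3+4+2=9, value 22+18+9=49
Best: 60 util.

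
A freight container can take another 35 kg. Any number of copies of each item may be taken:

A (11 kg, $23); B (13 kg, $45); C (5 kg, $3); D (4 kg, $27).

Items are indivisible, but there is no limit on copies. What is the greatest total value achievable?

$216

Best value-per-unit is D at 27/4, and filling with it alone uses weight 8×4=32. No mix of the others beats 8×27 = 216.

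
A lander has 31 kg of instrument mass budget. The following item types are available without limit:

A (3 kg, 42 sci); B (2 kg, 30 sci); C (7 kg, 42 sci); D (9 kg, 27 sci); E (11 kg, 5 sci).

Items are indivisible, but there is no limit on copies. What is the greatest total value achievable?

Best value-per-unit is B at 30/2; filling with it alone gives 15×30 = 450.
Optimal mix: 1×A + 14×B → mass 31, value 462.

462 sci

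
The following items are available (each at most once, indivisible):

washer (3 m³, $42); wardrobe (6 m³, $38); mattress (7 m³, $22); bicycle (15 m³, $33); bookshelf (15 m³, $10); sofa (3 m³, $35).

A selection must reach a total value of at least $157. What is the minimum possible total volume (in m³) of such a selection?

Subsets with value ≥ 157, sorted by total volume:
- washer+wardrobe+mattress+bicycle+sofa: volume 34, value 170
- washer+wardrobe+bicycle+bookshelf+sofa: volume 42, value 158
Minimum volume: 34 m³.

34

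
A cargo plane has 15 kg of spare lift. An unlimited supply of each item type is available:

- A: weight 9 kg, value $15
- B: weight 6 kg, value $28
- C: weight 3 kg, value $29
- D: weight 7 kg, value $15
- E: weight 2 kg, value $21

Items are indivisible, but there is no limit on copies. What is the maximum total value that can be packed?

Best value-per-unit is E at 21/2; filling with it alone gives 7×21 = 147.
Optimal mix: 1×C + 6×E → weight 15, value 155.

$155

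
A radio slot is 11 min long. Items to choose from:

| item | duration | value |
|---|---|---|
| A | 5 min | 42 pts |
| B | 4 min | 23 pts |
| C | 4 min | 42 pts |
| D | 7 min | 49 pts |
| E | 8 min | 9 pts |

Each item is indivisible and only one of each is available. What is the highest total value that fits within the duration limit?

Check high-value combinations within 11 min:
- C+D: duration 4+7=11, value 42+49=91
- A+C: duration 5+4=9, value 42+42=84
- B+D: duration 4+7=11, value 23+49=72
- B+C: duration 4+4=8, value 23+42=65
Best: 91 pts.

91 pts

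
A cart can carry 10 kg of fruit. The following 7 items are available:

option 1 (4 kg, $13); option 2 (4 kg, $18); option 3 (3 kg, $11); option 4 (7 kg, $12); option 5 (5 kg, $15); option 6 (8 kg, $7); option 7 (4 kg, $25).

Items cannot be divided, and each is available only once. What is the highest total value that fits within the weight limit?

$43

Check high-value combinations within 10 kg:
- option 2+option 7: weight 4+4=8, value 18+25=43
- option 5+option 7: weight 5+4=9, value 15+25=40
- option 1+option 7: weight 4+4=8, value 13+25=38
- option 3+option 7: weight 3+4=7, value 11+25=36
- option 2+option 5: weight 4+5=9, value 18+15=33
Best: $43.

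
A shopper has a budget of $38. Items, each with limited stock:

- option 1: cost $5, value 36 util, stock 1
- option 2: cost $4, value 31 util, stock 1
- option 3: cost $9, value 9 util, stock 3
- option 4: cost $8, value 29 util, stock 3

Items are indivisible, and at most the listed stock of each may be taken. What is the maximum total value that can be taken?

Top feasible selections:
- 1×option 1 + 1×option 2 + 3×option 4: cost 33, value 154
- 1×option 1 + 1×option 2 + 1×option 3 + 2×option 4: cost 34, value 134
- 1×option 1 + 1×option 3 + 3×option 4: cost 38, value 132
Best: 154 util.

154 util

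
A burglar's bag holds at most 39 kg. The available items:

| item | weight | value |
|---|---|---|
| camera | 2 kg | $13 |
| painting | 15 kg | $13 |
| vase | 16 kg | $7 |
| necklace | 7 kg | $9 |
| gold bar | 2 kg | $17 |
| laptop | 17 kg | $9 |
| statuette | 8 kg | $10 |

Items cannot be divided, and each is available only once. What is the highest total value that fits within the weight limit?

This is a 0/1 knapsack; check combinations near the capacity.
- camera+painting+necklace+gold bar+statuette: weight 2+15+7+2+8=34, value 13+13+9+17+10=62
- camera+necklace+gold bar+laptop+statuette: weight 2+7+2+17+8=36, value 13+9+17+9+10=58
- camera+vase+necklace+gold bar+statuette: weight 2+16+7+2+8=35, value 13+7+9+17+10=56
Best: $62.

$62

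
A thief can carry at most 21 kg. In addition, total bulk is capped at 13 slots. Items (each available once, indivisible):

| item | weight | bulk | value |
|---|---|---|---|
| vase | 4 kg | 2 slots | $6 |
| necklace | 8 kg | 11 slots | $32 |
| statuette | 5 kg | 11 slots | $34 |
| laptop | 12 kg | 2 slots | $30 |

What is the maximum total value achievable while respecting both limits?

Feasible sets respecting both limits:
- statuette+laptop: weight 17, bulk 13, value 64
- necklace+laptop: weight 20, bulk 13, value 62
- vase+statuette: weight 9, bulk 13, value 40
- vase+necklace: weight 12, bulk 13, value 38
Best: $64.

$64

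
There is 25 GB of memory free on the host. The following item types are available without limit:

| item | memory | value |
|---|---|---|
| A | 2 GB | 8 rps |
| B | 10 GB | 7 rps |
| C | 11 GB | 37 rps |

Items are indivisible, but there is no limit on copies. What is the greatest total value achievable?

96 rps

Best value-per-unit is A at 8/2, and filling with it alone uses memory 12×2=24. No mix of the others beats 12×8 = 96.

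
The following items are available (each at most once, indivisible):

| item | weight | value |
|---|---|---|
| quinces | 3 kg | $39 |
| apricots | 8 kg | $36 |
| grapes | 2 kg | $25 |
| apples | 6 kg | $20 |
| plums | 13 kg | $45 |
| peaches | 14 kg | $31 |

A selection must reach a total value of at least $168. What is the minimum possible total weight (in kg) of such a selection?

Subsets with value ≥ 168, sorted by total weight:
- quinces+apricots+grapes+plums+peaches: weight 40, value 176
- quinces+apricots+apples+plums+peaches: weight 44, value 171
- quinces+apricots+grapes+apples+plums+peaches: weight 46, value 196
Minimum weight: 40 kg.

40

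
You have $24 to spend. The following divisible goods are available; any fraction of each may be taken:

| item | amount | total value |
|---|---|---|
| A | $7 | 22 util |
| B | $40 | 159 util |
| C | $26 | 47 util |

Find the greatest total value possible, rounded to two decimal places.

95.40

Take in order of value per unit:
- B (159/40 per unit): 24 of 40 → value 24×159/40 = 95.4000, running total 95.40
Total 95.40.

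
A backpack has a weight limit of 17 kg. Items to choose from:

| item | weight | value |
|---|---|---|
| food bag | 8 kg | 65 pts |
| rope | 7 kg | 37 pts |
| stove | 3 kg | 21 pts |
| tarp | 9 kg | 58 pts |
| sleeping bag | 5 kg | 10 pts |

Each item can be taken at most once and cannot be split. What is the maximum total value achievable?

123 pts

Check high-value combinations within 17 kg:
- food bag+tarp: weight 8+9=17, value 65+58=123
- food bag+rope: weight 8+7=15, value 65+37=102
- food bag+stove+sleeping bag: weight 8+3+5=16, value 65+21+10=96
- rope+tarp: weight 7+9=16, value 37+58=95
- stove+tarp+sleeping bag: weight 3+9+5=17, value 21+58+10=89
Best: 123 pts.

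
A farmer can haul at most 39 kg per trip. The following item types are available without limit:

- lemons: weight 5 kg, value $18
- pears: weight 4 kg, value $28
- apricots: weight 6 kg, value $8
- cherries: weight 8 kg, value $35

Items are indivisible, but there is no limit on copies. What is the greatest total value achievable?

Best value-per-unit is pears at 28/4, and filling with it alone uses weight 9×4=36. No mix of the others beats 9×28 = 252.

$252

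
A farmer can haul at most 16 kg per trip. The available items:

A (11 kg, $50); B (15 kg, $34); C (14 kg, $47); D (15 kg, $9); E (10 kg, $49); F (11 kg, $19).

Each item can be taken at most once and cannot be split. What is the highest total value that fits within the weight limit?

Check high-value combinations within 16 kg:
- A: weight 11, value 50
- E: weight 10, value 49
- C: weight 14, value 47
Best: $50.

$50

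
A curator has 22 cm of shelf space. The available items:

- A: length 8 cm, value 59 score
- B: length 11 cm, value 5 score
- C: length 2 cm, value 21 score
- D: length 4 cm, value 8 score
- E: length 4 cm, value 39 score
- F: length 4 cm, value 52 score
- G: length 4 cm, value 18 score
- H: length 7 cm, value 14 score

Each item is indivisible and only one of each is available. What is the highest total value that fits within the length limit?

189 score

This is a 0/1 knapsack; check combinations near the capacity.
- A+C+E+F+G: length 8+2+4+4+4=22, value 59+21+39+52+18=189
- A+C+D+E+F: length 8+2+4+4+4=22, value 59+21+8+39+52=179
- A+C+E+F: length 8+2+4+4=18, value 59+21+39+52=171
- A+E+F+G: length 8+4+4+4=20, value 59+39+52+18=168
Best: 189 score.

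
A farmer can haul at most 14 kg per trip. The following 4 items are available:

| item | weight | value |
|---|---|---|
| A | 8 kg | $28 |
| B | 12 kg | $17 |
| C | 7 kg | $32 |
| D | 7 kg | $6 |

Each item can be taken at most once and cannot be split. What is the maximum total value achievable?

Check high-value combinations within 14 kg:
- C+D: weight 7+7=14, value 32+6=38
- C: weight 7, value 32
- A: weight 8, value 28
- B: weight 12, value 17
- D: weight 7, value 6
Best: $38.

$38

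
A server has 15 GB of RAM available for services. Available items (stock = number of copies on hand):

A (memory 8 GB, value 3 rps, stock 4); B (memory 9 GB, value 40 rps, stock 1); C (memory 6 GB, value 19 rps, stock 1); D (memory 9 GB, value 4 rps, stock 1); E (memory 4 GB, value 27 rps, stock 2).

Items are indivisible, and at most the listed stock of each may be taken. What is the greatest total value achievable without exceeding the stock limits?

73 rps

Top feasible selections:
- 1×C + 2×E: memory 14, value 73
- 1×B + 1×E: memory 13, value 67
- 1×B + 1×C: memory 15, value 59
- 2×E: memory 8, value 54
Best: 73 rps.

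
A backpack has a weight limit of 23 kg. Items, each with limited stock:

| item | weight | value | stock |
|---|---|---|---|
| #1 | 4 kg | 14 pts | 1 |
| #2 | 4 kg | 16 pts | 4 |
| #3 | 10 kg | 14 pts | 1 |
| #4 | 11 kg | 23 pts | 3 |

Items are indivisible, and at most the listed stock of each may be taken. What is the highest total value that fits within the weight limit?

78 pts

Best selections within weight 23 and stock limits:
- 1×#1 + 4×#2: weight 20, value 78
- 3×#2 + 1×#4: weight 23, value 71
Best: 78 pts.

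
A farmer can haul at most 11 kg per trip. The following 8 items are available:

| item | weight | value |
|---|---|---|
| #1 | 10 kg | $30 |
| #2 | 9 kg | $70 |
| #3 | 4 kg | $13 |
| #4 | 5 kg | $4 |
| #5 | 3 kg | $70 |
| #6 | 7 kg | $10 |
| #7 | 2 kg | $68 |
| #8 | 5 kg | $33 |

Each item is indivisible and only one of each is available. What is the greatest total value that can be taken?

$171

Check high-value combinations within 11 kg:
- #5+#7+#8: weight 3+2+5=10, value 70+68+33=171
- #3+#5+#7: weight 4+3+2=9, value 13+70+68=151
- #4+#5+#7: weight 5+3+2=10, value 4+70+68=142
Best: $171.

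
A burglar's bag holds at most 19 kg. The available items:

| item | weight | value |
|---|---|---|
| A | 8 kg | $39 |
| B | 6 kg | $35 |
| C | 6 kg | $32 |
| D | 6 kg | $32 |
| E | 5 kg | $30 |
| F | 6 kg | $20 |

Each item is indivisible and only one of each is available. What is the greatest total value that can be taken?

$104

Check high-value combinations within 19 kg:
- A+B+E: weight 8+6+5=19, value 39+35+30=104
- A+C+E: weight 8+6+5=19, value 39+32+30=101
- A+D+E: weight 8+6+5=19, value 39+32+30=101
- B+C+D: weight 6+6+6=18, value 35+32+32=99
- B+C+E: weight 6+6+5=17, value 35+32+30=97
Best: $104.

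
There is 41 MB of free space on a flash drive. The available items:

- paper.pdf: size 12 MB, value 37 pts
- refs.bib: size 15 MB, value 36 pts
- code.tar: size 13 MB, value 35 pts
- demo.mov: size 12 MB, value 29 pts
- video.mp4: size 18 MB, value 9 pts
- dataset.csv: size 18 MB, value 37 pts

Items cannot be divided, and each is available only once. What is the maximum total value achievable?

This is a 0/1 knapsack; check combinations near the capacity.
- paper.pdf+refs.bib+code.tar: size 12+15+13=40, value 37+36+35=108
- paper.pdf+refs.bib+demo.mov: size 12+15+12=39, value 37+36+29=102
- paper.pdf+code.tar+demo.mov: size 12+13+12=37, value 37+35+29=101
- refs.bib+code.tar+demo.mov: size 15+13+12=40, value 36+35+29=100
Best: 108 pts.

108 pts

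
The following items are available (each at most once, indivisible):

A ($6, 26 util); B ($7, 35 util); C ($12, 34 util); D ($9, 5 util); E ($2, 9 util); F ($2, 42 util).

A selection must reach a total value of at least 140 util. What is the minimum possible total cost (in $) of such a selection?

29

Subsets with value ≥ 140, sorted by total cost:
- A+B+C+E+F: cost 29, value 146
- A+B+C+D+F: cost 36, value 142
- A+B+C+D+E+F: cost 38, value 151
Minimum cost: 29 $.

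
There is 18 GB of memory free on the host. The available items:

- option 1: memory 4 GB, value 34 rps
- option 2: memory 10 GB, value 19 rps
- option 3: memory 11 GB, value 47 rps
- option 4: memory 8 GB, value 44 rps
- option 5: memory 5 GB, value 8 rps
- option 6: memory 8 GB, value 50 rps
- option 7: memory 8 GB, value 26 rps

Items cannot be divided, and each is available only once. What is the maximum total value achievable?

94 rps

This is a 0/1 knapsack; check combinations near the capacity.
- option 4+option 6: memory 8+8=16, value 44+50=94
- option 1+option 5+option 6: memory 4+5+8=17, value 34+8+50=92
- option 1+option 4+option 5: memory 4+8+5=17, value 34+44+8=86
- option 1+option 6: memory 4+8=12, value 34+50=84
- option 1+option 3: memory 4+11=15, value 34+47=81
Best: 94 rps.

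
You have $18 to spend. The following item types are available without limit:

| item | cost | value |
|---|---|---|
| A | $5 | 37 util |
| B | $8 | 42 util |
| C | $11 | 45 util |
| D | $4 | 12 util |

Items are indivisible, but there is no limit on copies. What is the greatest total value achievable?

Best value-per-unit is A at 37/5; filling with it alone gives 3×37 = 111.
Optimal mix: 2×A + 1×B → cost 18, value 116.

116 util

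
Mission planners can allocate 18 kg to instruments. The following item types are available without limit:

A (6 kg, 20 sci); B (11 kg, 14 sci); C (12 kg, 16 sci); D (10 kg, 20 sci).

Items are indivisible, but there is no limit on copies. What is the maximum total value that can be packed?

Best value-per-unit is A at 20/6, and filling with it alone uses mass 3×6=18. No mix of the others beats 3×20 = 60.

60 sci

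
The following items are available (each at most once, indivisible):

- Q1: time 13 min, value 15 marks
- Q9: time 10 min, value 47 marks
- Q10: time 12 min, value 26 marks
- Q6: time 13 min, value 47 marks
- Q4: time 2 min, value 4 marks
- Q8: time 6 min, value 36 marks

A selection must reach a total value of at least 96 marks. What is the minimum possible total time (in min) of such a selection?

Subsets with value ≥ 96, sorted by total time:
- Q9+Q6+Q4: time 25, value 98
- Q9+Q10+Q8: time 28, value 109
Minimum time: 25 min.

25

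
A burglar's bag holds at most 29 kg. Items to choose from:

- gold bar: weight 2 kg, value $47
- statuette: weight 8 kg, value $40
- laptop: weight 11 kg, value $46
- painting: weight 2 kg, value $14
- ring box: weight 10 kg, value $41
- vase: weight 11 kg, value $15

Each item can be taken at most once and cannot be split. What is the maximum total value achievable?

Check high-value combinations within 29 kg:
- gold bar+laptop+painting+ring box: weight 2+11+2+10=25, value 47+46+14+41=148
- gold bar+statuette+laptop+painting: weight 2+8+11+2=23, value 47+40+46+14=147
- gold bar+statuette+painting+ring box: weight 2+8+2+10=22, value 47+40+14+41=142
- gold bar+laptop+ring box: weight 2+11+10=23, value 47+46+41=134
- gold bar+statuette+laptop: weight 2+8+11=21, value 47+40+46=133
Best: $148.

$148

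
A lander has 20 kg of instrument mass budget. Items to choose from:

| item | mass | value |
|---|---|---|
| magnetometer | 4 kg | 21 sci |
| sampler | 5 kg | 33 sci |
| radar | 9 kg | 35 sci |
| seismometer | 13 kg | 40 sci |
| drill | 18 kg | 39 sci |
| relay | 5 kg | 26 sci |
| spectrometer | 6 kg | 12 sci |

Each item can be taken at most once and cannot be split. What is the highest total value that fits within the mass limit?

Check high-value combinations within 20 kg:
- sampler+radar+relay: mass 5+9+5=19, value 33+35+26=94
- magnetometer+sampler+relay+spectrometer: mass 4+5+5+6=20, value 21+33+26+12=92
- magnetometer+sampler+radar: mass 4+5+9=18, value 21+33+35=89
- magnetometer+radar+relay: mass 4+9+5=18, value 21+35+26=82
Best: 94 sci.

94 sci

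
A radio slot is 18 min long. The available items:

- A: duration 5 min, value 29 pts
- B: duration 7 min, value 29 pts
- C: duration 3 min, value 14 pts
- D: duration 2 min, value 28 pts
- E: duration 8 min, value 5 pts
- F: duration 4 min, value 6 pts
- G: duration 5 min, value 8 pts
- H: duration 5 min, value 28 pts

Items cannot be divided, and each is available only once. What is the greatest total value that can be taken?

100 pts

Check high-value combinations within 18 min:
- A+B+C+D: duration 5+7+3+2=17, value 29+29+14+28=100
- A+C+D+H: duration 5+3+2+5=15, value 29+14+28+28=99
- B+C+D+H: duration 7+3+2+5=17, value 29+14+28+28=99
- A+D+G+H: duration 5+2+5+5=17, value 29+28+8+28=93
Best: 100 pts.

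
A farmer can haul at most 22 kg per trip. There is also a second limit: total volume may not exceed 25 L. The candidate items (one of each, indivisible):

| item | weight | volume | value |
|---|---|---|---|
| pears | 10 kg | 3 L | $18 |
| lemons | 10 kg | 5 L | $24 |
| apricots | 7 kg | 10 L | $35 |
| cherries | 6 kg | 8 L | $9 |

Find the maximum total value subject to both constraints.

$59

Feasible sets respecting both limits:
- lemons+apricots: weight 17, volume 15, value 59
- pears+apricots: weight 17, volume 13, value 53
- apricots+cherries: weight 13, volume 18, value 44
Best: $59.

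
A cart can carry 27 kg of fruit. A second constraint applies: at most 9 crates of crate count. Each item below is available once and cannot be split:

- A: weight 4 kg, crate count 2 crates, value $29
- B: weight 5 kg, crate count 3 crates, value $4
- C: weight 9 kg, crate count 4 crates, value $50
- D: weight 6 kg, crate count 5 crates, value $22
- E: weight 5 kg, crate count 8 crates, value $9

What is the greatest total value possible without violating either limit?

$83

Feasible sets respecting both limits:
- A+B+C: weight 18, crate count 9, value 83
- A+C: weight 13, crate count 6, value 79
- C+D: weight 15, crate count 9, value 72
Best: $83.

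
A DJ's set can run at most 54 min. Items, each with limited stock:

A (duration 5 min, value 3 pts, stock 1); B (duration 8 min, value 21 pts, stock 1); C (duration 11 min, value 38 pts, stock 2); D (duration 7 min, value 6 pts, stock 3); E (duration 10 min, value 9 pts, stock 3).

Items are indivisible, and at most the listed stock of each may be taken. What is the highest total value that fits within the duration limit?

Top feasible selections:
- 1×B + 2×C + 2×D + 1×E: duration 54, value 118
- 1×B + 2×C + 2×E: duration 50, value 115
- 1×B + 2×C + 3×D: duration 51, value 115
Best: 118 pts.

118 pts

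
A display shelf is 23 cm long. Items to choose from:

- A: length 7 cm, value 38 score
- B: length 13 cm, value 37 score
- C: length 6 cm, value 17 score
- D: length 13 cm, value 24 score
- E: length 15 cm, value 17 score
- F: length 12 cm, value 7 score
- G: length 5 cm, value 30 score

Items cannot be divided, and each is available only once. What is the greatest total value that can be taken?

Check high-value combinations within 23 cm:
- A+C+G: length 7+6+5=18, value 38+17+30=85
- A+B: length 7+13=20, value 38+37=75
- A+G: length 7+5=12, value 38+30=68
- B+G: length 13+5=18, value 37+30=67
Best: 85 score.

85 score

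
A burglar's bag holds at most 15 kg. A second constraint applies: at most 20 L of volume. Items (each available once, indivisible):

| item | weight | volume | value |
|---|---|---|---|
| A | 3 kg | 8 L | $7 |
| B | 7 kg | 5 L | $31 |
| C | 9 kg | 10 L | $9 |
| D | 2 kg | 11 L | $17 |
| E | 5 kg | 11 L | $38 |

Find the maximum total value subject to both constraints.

$69

Feasible sets respecting both limits:
- B+E: weight 12, volume 16, value 69
- B+D: weight 9, volume 16, value 48
- A+E: weight 8, volume 19, value 45
- A+B: weight 10, volume 13, value 38
Best: $69.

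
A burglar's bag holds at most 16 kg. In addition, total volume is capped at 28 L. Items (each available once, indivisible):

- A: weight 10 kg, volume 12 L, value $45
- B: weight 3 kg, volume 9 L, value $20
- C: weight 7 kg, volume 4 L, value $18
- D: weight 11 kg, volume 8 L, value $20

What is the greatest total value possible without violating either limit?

Feasible sets respecting both limits:
- A+B: weight 13, volume 21, value 65
- A: weight 10, volume 12, value 45
- B+D: weight 14, volume 17, value 40
Best: $65.

$65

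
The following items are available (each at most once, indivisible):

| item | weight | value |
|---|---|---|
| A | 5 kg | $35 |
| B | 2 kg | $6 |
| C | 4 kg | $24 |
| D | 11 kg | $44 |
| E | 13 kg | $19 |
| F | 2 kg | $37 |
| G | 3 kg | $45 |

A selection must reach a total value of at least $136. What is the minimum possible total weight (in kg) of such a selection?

Subsets with value ≥ 136, sorted by total weight:
- A+C+F+G: weight 14, value 141
- A+B+C+F+G: weight 16, value 147
- C+D+F+G: weight 20, value 150
Minimum weight: 14 kg.

14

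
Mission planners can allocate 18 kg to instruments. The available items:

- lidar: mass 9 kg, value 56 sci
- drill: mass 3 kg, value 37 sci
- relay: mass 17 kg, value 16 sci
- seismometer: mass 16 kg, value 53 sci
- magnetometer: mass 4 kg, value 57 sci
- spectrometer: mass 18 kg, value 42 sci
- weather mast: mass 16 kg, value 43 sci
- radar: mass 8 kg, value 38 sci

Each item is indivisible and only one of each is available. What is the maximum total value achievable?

150 sci

This is a 0/1 knapsack; check combinations near the capacity.
- lidar+drill+magnetometer: mass 9+3+4=16, value 56+37+57=150
- drill+magnetometer+radar: mass 3+4+8=15, value 37+57+38=132
- lidar+magnetometer: mass 9+4=13, value 56+57=113
- magnetometer+radar: mass 4+8=12, value 57+38=95
Best: 150 sci.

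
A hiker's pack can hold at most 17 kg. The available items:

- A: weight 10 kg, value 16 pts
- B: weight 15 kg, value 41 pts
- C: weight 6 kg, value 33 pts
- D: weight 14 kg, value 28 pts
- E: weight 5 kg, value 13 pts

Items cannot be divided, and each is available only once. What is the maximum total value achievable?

49 pts

Check high-value combinations within 17 kg:
- A+C: weight 10+6=16, value 16+33=49
- C+E: weight 6+5=11, value 33+13=46
- B: weight 15, value 41
Best: 49 pts.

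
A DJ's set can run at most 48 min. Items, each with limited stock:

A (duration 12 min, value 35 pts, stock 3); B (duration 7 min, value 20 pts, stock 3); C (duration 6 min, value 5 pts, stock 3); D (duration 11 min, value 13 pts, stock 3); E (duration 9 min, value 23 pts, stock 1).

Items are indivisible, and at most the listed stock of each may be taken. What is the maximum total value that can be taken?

133 pts

Top feasible selections:
- 2×A + 2×B + 1×E: duration 47, value 133
- 2×A + 3×B: duration 45, value 130
Best: 133 pts.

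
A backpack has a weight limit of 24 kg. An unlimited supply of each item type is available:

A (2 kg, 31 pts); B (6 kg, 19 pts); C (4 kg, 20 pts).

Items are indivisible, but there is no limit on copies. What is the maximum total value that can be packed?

372 pts

Best value-per-unit is A at 31/2, and filling with it alone uses weight 12×2=24. No mix of the others beats 12×31 = 372.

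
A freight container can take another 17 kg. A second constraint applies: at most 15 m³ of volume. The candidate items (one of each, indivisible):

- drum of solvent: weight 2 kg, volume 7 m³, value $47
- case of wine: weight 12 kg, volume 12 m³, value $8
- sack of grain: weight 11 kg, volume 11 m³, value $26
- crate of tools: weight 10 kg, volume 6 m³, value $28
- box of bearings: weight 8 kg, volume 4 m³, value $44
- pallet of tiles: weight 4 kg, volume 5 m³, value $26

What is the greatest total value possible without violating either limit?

$91

Feasible sets respecting both limits:
- drum of solvent+box of bearings: weight 10, volume 11, value 91
- drum of solvent+crate of tools: weight 12, volume 13, value 75
- drum of solvent+pallet of tiles: weight 6, volume 12, value 73
- box of bearings+pallet of tiles: weight 12, volume 9, value 70
Best: $91.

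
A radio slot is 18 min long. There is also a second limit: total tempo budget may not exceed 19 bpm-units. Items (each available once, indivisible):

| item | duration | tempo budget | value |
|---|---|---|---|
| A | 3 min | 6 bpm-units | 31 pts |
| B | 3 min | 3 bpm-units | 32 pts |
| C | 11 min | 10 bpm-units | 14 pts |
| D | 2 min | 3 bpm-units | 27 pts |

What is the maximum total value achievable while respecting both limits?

90 pts

Feasible sets respecting both limits:
- A+B+D: duration 8, tempo budget 12, value 90
- A+B+C: duration 17, tempo budget 19, value 77
- B+C+D: duration 16, tempo budget 16, value 73
Best: 90 pts.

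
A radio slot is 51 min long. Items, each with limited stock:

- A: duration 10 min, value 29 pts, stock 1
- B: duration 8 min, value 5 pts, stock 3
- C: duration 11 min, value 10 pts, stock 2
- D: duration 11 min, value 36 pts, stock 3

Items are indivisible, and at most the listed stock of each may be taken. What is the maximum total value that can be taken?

142 pts

Top feasible selections:
- 1×A + 1×B + 3×D: duration 51, value 142
- 1×A + 3×D: duration 43, value 137
Best: 142 pts.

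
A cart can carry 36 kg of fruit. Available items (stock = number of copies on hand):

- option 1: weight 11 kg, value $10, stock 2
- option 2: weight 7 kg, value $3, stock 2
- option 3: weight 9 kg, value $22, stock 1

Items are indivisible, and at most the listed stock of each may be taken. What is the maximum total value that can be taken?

Best selections within weight 36 and stock limits:
- 2×option 1 + 1×option 3: weight 31, value 42
- 1×option 1 + 2×option 2 + 1×option 3: weight 34, value 38
- 1×option 1 + 1×option 2 + 1×option 3: weight 27, value 35
- 1×option 1 + 1×option 3: weight 20, value 32
Best: $42.

$42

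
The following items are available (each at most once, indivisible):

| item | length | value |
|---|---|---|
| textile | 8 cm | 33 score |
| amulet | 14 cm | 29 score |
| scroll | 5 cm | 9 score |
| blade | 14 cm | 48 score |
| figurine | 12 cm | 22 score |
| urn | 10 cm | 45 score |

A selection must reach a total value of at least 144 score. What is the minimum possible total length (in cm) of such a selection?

Subsets with value ≥ 144, sorted by total length:
- textile+blade+figurine+urn: length 44, value 148
- textile+amulet+blade+urn: length 46, value 155
- textile+scroll+blade+figurine+urn: length 49, value 157
- amulet+blade+figurine+urn: length 50, value 144
Minimum length: 44 cm.

44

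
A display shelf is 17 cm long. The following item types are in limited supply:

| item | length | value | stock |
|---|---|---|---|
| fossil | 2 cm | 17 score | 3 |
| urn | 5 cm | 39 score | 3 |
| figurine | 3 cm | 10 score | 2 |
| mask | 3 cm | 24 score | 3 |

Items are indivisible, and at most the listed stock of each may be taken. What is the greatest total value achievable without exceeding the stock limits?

138 score

Top feasible selections:
- 3×fossil + 1×urn + 2×mask: length 17, value 138
- 2×fossil + 2×urn + 1×mask: length 17, value 136
- 1×fossil + 3×urn: length 17, value 134
Best: 138 score.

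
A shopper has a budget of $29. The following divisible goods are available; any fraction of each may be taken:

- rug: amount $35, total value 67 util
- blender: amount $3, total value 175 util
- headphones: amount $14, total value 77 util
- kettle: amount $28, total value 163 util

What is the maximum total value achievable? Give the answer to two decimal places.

326.36

Take in order of value per unit:
- blender (175/3 per unit): all 3 → value 175, running total 175.00
- kettle (163/28 per unit): 26 of 28 → value 26×163/28 = 151.3571, running total 326.36
Total 326.36.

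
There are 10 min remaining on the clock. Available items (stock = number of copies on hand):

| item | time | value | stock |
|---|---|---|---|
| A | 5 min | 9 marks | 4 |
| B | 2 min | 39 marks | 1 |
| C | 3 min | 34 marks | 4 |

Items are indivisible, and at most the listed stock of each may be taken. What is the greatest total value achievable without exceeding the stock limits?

Best selections within time 10 and stock limits:
- 1×B + 2×C: time 8, value 107
- 3×C: time 9, value 102
- 1×A + 1×B + 1×C: time 10, value 82
- 1×B + 1×C: time 5, value 73
Best: 107 marks.

107 marks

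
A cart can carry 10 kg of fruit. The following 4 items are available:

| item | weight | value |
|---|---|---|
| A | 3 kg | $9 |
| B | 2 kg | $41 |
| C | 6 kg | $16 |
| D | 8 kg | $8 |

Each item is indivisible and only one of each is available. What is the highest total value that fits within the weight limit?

Check high-value combinations within 10 kg:
- B+C: weight 2+6=8, value 41+16=57
- A+B: weight 3+2=5, value 9+41=50
- B+D: weight 2+8=10, value 41+8=49
- B: weight 2, value 41
- A+C: weight 3+6=9, value 9+16=25
Best: $57.

$57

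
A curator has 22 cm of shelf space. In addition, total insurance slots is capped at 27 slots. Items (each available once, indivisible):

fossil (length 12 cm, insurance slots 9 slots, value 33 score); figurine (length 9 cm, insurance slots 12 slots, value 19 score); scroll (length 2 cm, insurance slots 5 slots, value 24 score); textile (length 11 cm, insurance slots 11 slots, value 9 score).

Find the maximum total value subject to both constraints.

Feasible sets respecting both limits:
- fossil+scroll: length 14, insurance slots 14, value 57
- fossil+figurine: length 21, insurance slots 21, value 52
- figurine+scroll: length 11, insurance slots 17, value 43
Best: 57 score.

57 score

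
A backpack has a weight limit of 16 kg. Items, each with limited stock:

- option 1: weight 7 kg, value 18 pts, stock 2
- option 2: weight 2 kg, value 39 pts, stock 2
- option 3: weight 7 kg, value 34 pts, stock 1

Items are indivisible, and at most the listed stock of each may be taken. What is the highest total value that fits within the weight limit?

Best selections within weight 16 and stock limits:
- 2×option 2 + 1×option 3: weight 11, value 112
- 1×option 1 + 2×option 2: weight 11, value 96
Best: 112 pts.

112 pts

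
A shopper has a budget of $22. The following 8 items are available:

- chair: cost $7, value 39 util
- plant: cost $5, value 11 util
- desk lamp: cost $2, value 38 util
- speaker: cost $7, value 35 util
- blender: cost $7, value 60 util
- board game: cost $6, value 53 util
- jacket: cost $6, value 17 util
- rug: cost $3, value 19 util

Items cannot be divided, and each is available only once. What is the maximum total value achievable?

Check high-value combinations within $22:
- chair+desk lamp+blender+board game: cost 7+2+7+6=22, value 39+38+60+53=190
- desk lamp+speaker+blender+board game: cost 2+7+7+6=22, value 38+35+60+53=186
- desk lamp+blender+board game+rug: cost 2+7+6+3=18, value 38+60+53+19=170
- desk lamp+blender+board game+jacket: cost 2+7+6+6=21, value 38+60+53+17=168
- chair+desk lamp+speaker+board game: cost 7+2+7+6=22, value 39+38+35+53=165
Best: 190 util.

190 util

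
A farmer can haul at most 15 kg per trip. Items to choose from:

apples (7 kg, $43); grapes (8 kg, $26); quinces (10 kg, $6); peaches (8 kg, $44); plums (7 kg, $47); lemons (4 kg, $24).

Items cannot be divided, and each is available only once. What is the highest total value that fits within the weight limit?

$91

Check high-value combinations within 15 kg:
- peaches+plums: weight 8+7=15, value 44+47=91
- apples+plums: weight 7+7=14, value 43+47=90
- apples+peaches: weight 7+8=15, value 43+44=87
Best: $91.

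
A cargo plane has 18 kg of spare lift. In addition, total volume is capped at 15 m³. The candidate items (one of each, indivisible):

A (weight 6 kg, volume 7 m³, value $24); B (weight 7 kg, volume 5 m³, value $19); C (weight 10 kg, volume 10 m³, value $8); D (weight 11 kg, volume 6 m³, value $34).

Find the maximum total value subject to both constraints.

Feasible sets respecting both limits:
- A+D: weight 17, volume 13, value 58
- B+D: weight 18, volume 11, value 53
- A+B: weight 13, volume 12, value 43
Best: $58.

$58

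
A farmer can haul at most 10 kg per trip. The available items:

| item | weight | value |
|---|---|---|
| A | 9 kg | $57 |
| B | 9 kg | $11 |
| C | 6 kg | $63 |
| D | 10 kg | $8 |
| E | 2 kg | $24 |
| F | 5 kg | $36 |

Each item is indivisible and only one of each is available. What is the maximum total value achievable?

This is a 0/1 knapsack; check combinations near the capacity.
- C+E: weight 6+2=8, value 63+24=87
- C: weight 6, value 63
- E+F: weight 2+5=7, value 24+36=60
Best: $87.

$87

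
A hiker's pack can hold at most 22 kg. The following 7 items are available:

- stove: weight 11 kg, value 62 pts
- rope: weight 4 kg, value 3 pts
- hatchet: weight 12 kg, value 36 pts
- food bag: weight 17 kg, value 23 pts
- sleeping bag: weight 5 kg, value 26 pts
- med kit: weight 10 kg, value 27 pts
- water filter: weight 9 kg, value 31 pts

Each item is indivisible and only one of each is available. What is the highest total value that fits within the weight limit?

Check high-value combinations within 22 kg:
- stove+water filter: weight 11+9=20, value 62+31=93
- stove+rope+sleeping bag: weight 11+4+5=20, value 62+3+26=91
- stove+med kit: weight 11+10=21, value 62+27=89
- stove+sleeping bag: weight 11+5=16, value 62+26=88
Best: 93 pts.

93 pts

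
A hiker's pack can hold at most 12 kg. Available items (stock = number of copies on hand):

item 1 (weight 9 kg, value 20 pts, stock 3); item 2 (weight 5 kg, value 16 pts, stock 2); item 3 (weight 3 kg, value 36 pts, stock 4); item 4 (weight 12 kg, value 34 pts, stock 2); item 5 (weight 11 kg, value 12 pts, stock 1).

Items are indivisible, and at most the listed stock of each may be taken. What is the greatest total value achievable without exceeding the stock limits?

Best selections within weight 12 and stock limits:
- 4×item 3: weight 12, value 144
- 3×item 3: weight 9, value 108
- 1×item 2 + 2×item 3: weight 11, value 88
- 2×item 3: weight 6, value 72
Best: 144 pts.

144 pts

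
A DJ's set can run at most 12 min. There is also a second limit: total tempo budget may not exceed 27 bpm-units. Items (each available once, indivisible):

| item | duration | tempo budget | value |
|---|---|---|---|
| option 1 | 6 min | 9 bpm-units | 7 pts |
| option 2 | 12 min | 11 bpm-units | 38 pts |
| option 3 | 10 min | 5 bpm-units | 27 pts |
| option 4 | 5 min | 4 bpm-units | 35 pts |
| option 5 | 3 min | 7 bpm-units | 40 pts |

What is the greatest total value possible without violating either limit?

75 pts

Feasible sets respecting both limits:
- option 4+option 5: duration 8, tempo budget 11, value 75
- option 1+option 5: duration 9, tempo budget 16, value 47
- option 1+option 4: duration 11, tempo budget 13, value 42
Best: 75 pts.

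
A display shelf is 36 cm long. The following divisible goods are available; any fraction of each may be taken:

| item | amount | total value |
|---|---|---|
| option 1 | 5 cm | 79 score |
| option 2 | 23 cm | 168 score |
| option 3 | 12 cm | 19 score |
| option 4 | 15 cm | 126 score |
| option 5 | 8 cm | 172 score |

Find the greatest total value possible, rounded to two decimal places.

435.43

Take in order of value per unit:
- option 5 (172/8 per unit): all 8 → value 172, running total 172.00
- option 1 (79/5 per unit): all 5 → value 79, running total 251.00
- option 4 (126/15 per unit): all 15 → value 126, running total 377.00
- option 2 (168/23 per unit): 8 of 23 → value 8×168/23 = 58.4348, running total 435.43
Total 435.43.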